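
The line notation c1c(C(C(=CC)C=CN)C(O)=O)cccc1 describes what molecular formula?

C13H15NO2

Heavy atoms from the SMILES: 13 C, 1 N, 2 O.
Implicit hydrogens by atom environment:
  5 × C (aromatic): 1 H each → 5
  4 × C: 1 H each → 4
  2 × C: no H
  1 × C: 3 H
  1 × C (aromatic): no H
  1 × N: 2 H
  1 × O: 1 H
  1 × O: no H
  Total hydrogens = 15.
Molecular formula: C13H15NO2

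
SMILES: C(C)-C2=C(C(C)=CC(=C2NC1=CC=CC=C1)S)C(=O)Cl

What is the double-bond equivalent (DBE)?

Molecular formula from the SMILES: C16H16ClNOS.
DoU = (2C + 2 + N − H − X)/2 = (2·16 + 2 + 1 − 16 − 1)/2 = 18/2 = 9.
(Structurally: 2 ring(s) + 7 π bond(s) = 9.)

9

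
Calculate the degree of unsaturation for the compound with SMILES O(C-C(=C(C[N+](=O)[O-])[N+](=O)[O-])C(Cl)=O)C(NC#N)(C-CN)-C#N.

Molecular formula from the SMILES: C10H11ClN6O6.
DoU = (2C + 2 + N − H − X)/2 = (2·10 + 2 + 6 − 11 − 1)/2 = 16/2 = 8.
(Structurally: 0 ring(s) + 8 π bond(s) = 8.)

8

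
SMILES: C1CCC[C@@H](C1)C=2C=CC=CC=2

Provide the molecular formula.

C12H16

Heavy atoms from the SMILES: 12 C.
Implicit hydrogens by atom environment:
  5 × C: 2 H each → 10
  5 × C (aromatic): 1 H each → 5
  1 × C: 1 H
  1 × C (aromatic): no H
  Total hydrogens = 16.
Molecular formula: C12H16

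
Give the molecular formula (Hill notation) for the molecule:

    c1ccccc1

Heavy atoms from the SMILES: 6 C.
Implicit hydrogens by atom environment:
  6 × C (aromatic): 1 H each → 6
  Total hydrogens = 6.
Molecular formula: C6H6

C6H6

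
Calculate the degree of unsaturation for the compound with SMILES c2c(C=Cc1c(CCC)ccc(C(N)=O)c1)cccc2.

Molecular formula from the SMILES: C18H19NO.
DoU = (2C + 2 + N − H − X)/2 = (2·18 + 2 + 1 − 19 − 0)/2 = 20/2 = 10.
(Structurally: 2 ring(s) + 8 π bond(s) = 10.)

10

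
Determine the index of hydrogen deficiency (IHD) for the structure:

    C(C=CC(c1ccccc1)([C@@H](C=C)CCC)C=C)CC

7

Molecular formula from the SMILES: C20H28.
DoU = (2C + 2 + N − H − X)/2 = (2·20 + 2 + 0 − 28 − 0)/2 = 14/2 = 7.
(Structurally: 1 ring(s) + 6 π bond(s) = 7.)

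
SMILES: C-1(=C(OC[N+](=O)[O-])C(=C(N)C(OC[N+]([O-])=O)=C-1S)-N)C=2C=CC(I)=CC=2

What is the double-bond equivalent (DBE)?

10

Molecular formula from the SMILES: C14H13IN4O6S.
DoU = (2C + 2 + N − H − X)/2 = (2·14 + 2 + 4 − 13 − 1)/2 = 20/2 = 10.
(Structurally: 2 ring(s) + 8 π bond(s) = 10.)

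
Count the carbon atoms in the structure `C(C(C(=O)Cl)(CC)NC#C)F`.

7

The symbol for carbon appears 7 times in the SMILES. (Cl is a single chlorine, not C + l.)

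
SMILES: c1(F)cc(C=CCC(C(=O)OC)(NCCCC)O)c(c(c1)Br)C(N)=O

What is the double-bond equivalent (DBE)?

Molecular formula from the SMILES: C17H22BrFN2O4.
DoU = (2C + 2 + N − H − X)/2 = (2·17 + 2 + 2 − 22 − 2)/2 = 14/2 = 7.
(Structurally: 1 ring(s) + 6 π bond(s) = 7.)

7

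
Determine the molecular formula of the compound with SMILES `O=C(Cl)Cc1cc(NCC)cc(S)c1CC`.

C12H16ClNOS

Heavy atoms from the SMILES: 12 C, 1 Cl, 1 N, 1 O, 1 S.
Implicit hydrogens by atom environment:
  4 × C (aromatic): no H
  3 × C: 2 H each → 6
  2 × C: 3 H each → 6
  2 × C (aromatic): 1 H each → 2
  1 × C: no H
  1 × Cl: no H
  1 × N: 1 H
  1 × O: no H
  1 × S: 1 H
  Total hydrogens = 16.
Molecular formula: C12H16ClNOS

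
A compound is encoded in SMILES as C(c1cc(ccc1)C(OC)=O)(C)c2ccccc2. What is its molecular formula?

Heavy atoms from the SMILES: 16 C, 2 O.
Implicit hydrogens by atom environment:
  9 × C (aromatic): 1 H each → 9
  3 × C (aromatic): no H
  2 × C: 3 H each → 6
  2 × O: no H
  1 × C: 1 H
  1 × C: no H
  Total hydrogens = 16.
Molecular formula: C16H16O2

C16H16O2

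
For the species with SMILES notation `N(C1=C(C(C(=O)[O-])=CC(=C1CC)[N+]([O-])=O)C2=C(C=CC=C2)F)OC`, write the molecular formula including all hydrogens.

Heavy atoms from the SMILES: 16 C, 1 F, 2 N, 5 O.
Implicit hydrogens by atom environment:
  7 × C (aromatic): no H
  5 × C (aromatic): 1 H each → 5
  3 × O: no H
  2 × C: 3 H each → 6
  2 × O (charge -1): no H
  1 × C: 2 H
  1 × C: no H
  1 × F: no H
  1 × N: 1 H
  1 × N (charge +1): no H
  Total hydrogens = 14.
Net charge -1.
Molecular formula: C16H14FN2O5-

C16H14FN2O5-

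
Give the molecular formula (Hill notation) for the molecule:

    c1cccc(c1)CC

C8H10

Heavy atoms from the SMILES: 8 C.
Implicit hydrogens by atom environment:
  5 × C (aromatic): 1 H each → 5
  1 × C: 3 H
  1 × C: 2 H
  1 × C (aromatic): no H
  Total hydrogens = 10.
Molecular formula: C8H10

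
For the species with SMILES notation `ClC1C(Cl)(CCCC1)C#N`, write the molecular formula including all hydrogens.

C7H9Cl2N

Heavy atoms from the SMILES: 7 C, 2 Cl, 1 N.
Implicit hydrogens by atom environment:
  4 × C: 2 H each → 8
  2 × C: no H
  2 × Cl: no H
  1 × C: 1 H
  1 × N: no H
  Total hydrogens = 9.
Molecular formula: C7H9Cl2N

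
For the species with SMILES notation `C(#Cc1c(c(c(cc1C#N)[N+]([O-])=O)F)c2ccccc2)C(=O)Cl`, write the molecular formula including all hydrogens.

C16H6ClFN2O3

Heavy atoms from the SMILES: 16 C, 1 Cl, 1 F, 2 N, 3 O.
Implicit hydrogens by atom environment:
  6 × C (aromatic): 1 H each → 6
  6 × C (aromatic): no H
  4 × C: no H
  2 × O: no H
  1 × Cl: no H
  1 × F: no H
  1 × N: no H
  1 × N (charge +1): no H
  1 × O (charge -1): no H
  Total hydrogens = 6.
Molecular formula: C16H6ClFN2O3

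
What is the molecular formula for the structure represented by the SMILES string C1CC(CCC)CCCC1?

C10H20

Heavy atoms from the SMILES: 10 C.
Implicit hydrogens by atom environment:
  8 × C: 2 H each → 16
  1 × C: 3 H
  1 × C: 1 H
  Total hydrogens = 20.
Molecular formula: C10H20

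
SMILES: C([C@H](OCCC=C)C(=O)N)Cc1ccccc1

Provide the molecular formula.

C14H19NO2

Heavy atoms from the SMILES: 14 C, 1 N, 2 O.
Implicit hydrogens by atom environment:
  5 × C: 2 H each → 10
  5 × C (aromatic): 1 H each → 5
  2 × C: 1 H each → 2
  2 × O: no H
  1 × C: no H
  1 × C (aromatic): no H
  1 × N: 2 H
  Total hydrogens = 19.
Molecular formula: C14H19NO2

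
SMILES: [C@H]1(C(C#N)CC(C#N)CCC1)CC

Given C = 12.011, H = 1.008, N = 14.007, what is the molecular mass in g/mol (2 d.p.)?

Molecular formula: C11H16N2.
M = 11×12.011 + 16×1.008 + 2×14.007 = 176.26 g/mol.

176.26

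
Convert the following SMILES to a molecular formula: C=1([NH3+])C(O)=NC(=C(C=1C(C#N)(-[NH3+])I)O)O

Heavy atoms from the SMILES: 7 C, 1 I, 4 N, 3 O.
Implicit hydrogens by atom environment:
  5 × C (aromatic): no H
  3 × O: 1 H each → 3
  2 × C: no H
  2 × N (charge +1): 3 H each → 6
  1 × I: no H
  1 × N (aromatic): no H
  1 × N: no H
  Total hydrogens = 9.
Net charge +2.
Molecular formula: [C7H9IN4O3]2+

[C7H9IN4O3]2+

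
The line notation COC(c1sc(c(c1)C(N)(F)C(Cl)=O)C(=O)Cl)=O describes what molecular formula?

Heavy atoms from the SMILES: 9 C, 2 Cl, 1 F, 1 N, 4 O, 1 S.
Implicit hydrogens by atom environment:
  4 × C: no H
  4 × O: no H
  3 × C (aromatic): no H
  2 × Cl: no H
  1 × C: 3 H
  1 × C (aromatic): 1 H
  1 × F: no H
  1 × N: 2 H
  1 × S (aromatic): no H
  Total hydrogens = 6.
Molecular formula: C9H6Cl2FNO4S

C9H6Cl2FNO4S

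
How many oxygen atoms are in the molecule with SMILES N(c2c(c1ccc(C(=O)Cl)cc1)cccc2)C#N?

The symbol for oxygen appears 1 time in the SMILES.

1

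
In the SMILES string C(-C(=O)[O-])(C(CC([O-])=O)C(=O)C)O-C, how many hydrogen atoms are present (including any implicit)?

Hydrogens are implicit in SMILES; fill each atom to its normal valence:
  4 × O: no H
  3 × C: no H
  2 × C: 3 H each → 6
  2 × C: 1 H each → 2
  2 × O (charge -1): no H
  1 × C: 2 H
  Total hydrogens = 10.

10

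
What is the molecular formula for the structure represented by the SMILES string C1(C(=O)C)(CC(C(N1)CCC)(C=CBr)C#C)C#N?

C14H17BrN2O

Heavy atoms from the SMILES: 1 Br, 14 C, 2 N, 1 O.
Implicit hydrogens by atom environment:
  5 × C: no H
  4 × C: 1 H each → 4
  3 × C: 2 H each → 6
  2 × C: 3 H each → 6
  1 × Br: no H
  1 × N: 1 H
  1 × N: no H
  1 × O: no H
  Total hydrogens = 17.
Molecular formula: C14H17BrN2O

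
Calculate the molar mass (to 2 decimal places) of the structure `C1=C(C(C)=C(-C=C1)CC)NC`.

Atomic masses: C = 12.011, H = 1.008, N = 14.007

149.24

Molecular formula: C10H15N.
M = 10×12.011 + 15×1.008 + 1×14.007 = 149.24 g/mol.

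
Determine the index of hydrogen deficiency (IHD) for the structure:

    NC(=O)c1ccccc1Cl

Molecular formula from the SMILES: C7H6ClNO.
DoU = (2C + 2 + N − H − X)/2 = (2·7 + 2 + 1 − 6 − 1)/2 = 10/2 = 5.
(Structurally: 1 ring(s) + 4 π bond(s) = 5.)

5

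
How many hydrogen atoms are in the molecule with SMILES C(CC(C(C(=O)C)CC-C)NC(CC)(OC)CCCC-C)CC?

Hydrogens are implicit in SMILES; fill each atom to its normal valence:
  10 × C: 2 H each → 20
  6 × C: 3 H each → 18
  2 × C: 1 H each → 2
  2 × C: no H
  2 × O: no H
  1 × N: 1 H
  Total hydrogens = 41.

41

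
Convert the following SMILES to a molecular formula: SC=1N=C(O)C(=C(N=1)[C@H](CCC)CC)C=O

Heavy atoms from the SMILES: 11 C, 2 N, 2 O, 1 S.
Implicit hydrogens by atom environment:
  4 × C (aromatic): no H
  3 × C: 2 H each → 6
  2 × C: 3 H each → 6
  2 × C: 1 H each → 2
  2 × N (aromatic): no H
  1 × O: 1 H
  1 × O: no H
  1 × S: 1 H
  Total hydrogens = 16.
Molecular formula: C11H16N2O2S

C11H16N2O2S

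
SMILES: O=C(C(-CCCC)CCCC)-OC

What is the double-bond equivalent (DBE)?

1

Molecular formula from the SMILES: C11H22O2.
DoU = (2C + 2 + N − H − X)/2 = (2·11 + 2 + 0 − 22 − 0)/2 = 2/2 = 1.
(Structurally: 0 ring(s) + 1 π bond(s) = 1.)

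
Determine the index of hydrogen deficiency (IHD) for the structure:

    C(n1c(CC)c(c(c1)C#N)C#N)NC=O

8

Molecular formula from the SMILES: C10H10N4O.
DoU = (2C + 2 + N − H − X)/2 = (2·10 + 2 + 4 − 10 − 0)/2 = 16/2 = 8.
(Structurally: 1 ring(s) + 7 π bond(s) = 8.)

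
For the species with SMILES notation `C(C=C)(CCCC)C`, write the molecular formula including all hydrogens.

C8H16

Heavy atoms from the SMILES: 8 C.
Implicit hydrogens by atom environment:
  4 × C: 2 H each → 8
  2 × C: 3 H each → 6
  2 × C: 1 H each → 2
  Total hydrogens = 16.
Molecular formula: C8H16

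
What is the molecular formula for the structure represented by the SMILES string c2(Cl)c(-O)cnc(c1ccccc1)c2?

C11H8ClNO

Heavy atoms from the SMILES: 11 C, 1 Cl, 1 N, 1 O.
Implicit hydrogens by atom environment:
  7 × C (aromatic): 1 H each → 7
  4 × C (aromatic): no H
  1 × Cl: no H
  1 × N (aromatic): no H
  1 × O: 1 H
  Total hydrogens = 8.
Molecular formula: C11H8ClNO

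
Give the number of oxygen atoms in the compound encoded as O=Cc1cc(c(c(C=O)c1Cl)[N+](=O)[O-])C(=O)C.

The symbol for oxygen appears 5 times in the SMILES.

5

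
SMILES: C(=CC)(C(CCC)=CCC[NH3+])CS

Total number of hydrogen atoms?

Hydrogens are implicit in SMILES; fill each atom to its normal valence:
  5 × C: 2 H each → 10
  2 × C: 3 H each → 6
  2 × C: 1 H each → 2
  2 × C: no H
  1 × N (charge +1): 3 H
  1 × S: 1 H
  Total hydrogens = 22.

22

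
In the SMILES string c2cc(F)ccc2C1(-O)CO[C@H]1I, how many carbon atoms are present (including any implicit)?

9

The symbol for carbon appears 9 times in the SMILES. Lowercase c denotes aromatic carbon and counts toward C.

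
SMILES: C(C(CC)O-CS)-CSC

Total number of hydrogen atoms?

16

Hydrogens are implicit in SMILES; fill each atom to its normal valence:
  4 × C: 2 H each → 8
  2 × C: 3 H each → 6
  1 × C: 1 H
  1 × O: no H
  1 × S: 1 H
  1 × S: no H
  Total hydrogens = 16.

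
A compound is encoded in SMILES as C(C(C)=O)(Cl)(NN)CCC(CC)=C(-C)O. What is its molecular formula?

Heavy atoms from the SMILES: 10 C, 1 Cl, 2 N, 2 O.
Implicit hydrogens by atom environment:
  4 × C: no H
  3 × C: 3 H each → 9
  3 × C: 2 H each → 6
  1 × Cl: no H
  1 × N: 2 H
  1 × N: 1 H
  1 × O: 1 H
  1 × O: no H
  Total hydrogens = 19.
Molecular formula: C10H19ClN2O2

C10H19ClN2O2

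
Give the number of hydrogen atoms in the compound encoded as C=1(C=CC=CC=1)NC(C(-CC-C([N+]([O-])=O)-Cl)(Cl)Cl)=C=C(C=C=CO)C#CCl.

14

Hydrogens are implicit in SMILES; fill each atom to its normal valence:
  7 × C: no H
  5 × C (aromatic): 1 H each → 5
  4 × Cl: no H
  3 × C: 1 H each → 3
  2 × C: 2 H each → 4
  1 × C (aromatic): no H
  1 × N: 1 H
  1 × N (charge +1): no H
  1 × O: 1 H
  1 × O: no H
  1 × O (charge -1): no H
  Total hydrogens = 14.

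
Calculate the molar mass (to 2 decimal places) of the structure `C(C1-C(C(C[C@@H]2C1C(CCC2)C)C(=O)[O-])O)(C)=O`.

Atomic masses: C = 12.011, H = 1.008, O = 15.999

Molecular formula: C14H21O4-.
M = 14×12.011 + 21×1.008 + 4×15.999 = 253.32 g/mol.

253.32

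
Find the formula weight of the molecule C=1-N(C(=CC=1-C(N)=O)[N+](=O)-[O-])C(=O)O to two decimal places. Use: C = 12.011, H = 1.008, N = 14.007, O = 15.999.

199.12

Molecular formula: C6H5N3O5.
M = 6×12.011 + 5×1.008 + 3×14.007 + 5×15.999 = 199.12 g/mol.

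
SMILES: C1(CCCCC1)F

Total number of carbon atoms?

6

The symbol for carbon appears 6 times in the SMILES.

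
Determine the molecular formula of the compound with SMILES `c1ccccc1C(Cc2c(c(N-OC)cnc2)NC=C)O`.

Heavy atoms from the SMILES: 16 C, 3 N, 2 O.
Implicit hydrogens by atom environment:
  7 × C (aromatic): 1 H each → 7
  4 × C (aromatic): no H
  2 × C: 2 H each → 4
  2 × C: 1 H each → 2
  2 × N: 1 H each → 2
  1 × C: 3 H
  1 × N (aromatic): no H
  1 × O: 1 H
  1 × O: no H
  Total hydrogens = 19.
Molecular formula: C16H19N3O2

C16H19N3O2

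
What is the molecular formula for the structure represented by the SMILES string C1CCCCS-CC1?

Heavy atoms from the SMILES: 7 C, 1 S.
Implicit hydrogens by atom environment:
  7 × C: 2 H each → 14
  1 × S: no H
  Total hydrogens = 14.
Molecular formula: C7H14S

C7H14S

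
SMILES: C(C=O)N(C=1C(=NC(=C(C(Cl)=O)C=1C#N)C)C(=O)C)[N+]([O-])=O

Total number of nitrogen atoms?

4

The symbol for nitrogen appears 4 times in the SMILES.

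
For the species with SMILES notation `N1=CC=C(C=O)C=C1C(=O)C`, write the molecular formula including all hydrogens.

C8H7NO2

Heavy atoms from the SMILES: 8 C, 1 N, 2 O.
Implicit hydrogens by atom environment:
  3 × C (aromatic): 1 H each → 3
  2 × C (aromatic): no H
  2 × O: no H
  1 × C: 3 H
  1 × C: 1 H
  1 × C: no H
  1 × N (aromatic): no H
  Total hydrogens = 7.
Molecular formula: C8H7NO2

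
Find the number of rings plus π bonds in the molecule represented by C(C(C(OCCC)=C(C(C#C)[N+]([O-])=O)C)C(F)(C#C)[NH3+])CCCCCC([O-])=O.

7

Molecular formula from the SMILES: C20H29FN2O5.
DoU = (2C + 2 + N − H − X)/2 = (2·20 + 2 + 2 − 29 − 1)/2 = 14/2 = 7.
(Structurally: 0 ring(s) + 7 π bond(s) = 7.)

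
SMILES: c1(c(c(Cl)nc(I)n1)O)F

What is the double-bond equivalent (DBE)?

4

Molecular formula from the SMILES: C4HClFIN2O.
DoU = (2C + 2 + N − H − X)/2 = (2·4 + 2 + 2 − 1 − 3)/2 = 8/2 = 4.
(Structurally: 1 ring(s) + 3 π bond(s) = 4.)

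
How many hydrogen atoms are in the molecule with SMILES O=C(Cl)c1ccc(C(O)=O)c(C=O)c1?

Hydrogens are implicit in SMILES; fill each atom to its normal valence:
  3 × C (aromatic): 1 H each → 3
  3 × C (aromatic): no H
  3 × O: no H
  2 × C: no H
  1 × C: 1 H
  1 × Cl: no H
  1 × O: 1 H
  Total hydrogens = 5.

5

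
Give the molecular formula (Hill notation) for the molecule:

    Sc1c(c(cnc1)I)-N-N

C5H6IN3S

Heavy atoms from the SMILES: 5 C, 1 I, 3 N, 1 S.
Implicit hydrogens by atom environment:
  3 × C (aromatic): no H
  2 × C (aromatic): 1 H each → 2
  1 × I: no H
  1 × N: 2 H
  1 × N: 1 H
  1 × N (aromatic): no H
  1 × S: 1 H
  Total hydrogens = 6.
Molecular formula: C5H6IN3S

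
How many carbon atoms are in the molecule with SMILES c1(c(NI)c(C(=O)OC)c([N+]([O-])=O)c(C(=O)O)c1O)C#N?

10

The symbol for carbon appears 10 times in the SMILES. Lowercase c denotes aromatic carbon and counts toward C.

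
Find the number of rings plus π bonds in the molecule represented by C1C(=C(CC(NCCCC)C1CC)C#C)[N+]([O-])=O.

Molecular formula from the SMILES: C14H22N2O2.
DoU = (2C + 2 + N − H − X)/2 = (2·14 + 2 + 2 − 22 − 0)/2 = 10/2 = 5.
(Structurally: 1 ring(s) + 4 π bond(s) = 5.)

5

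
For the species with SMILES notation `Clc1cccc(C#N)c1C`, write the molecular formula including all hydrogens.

Heavy atoms from the SMILES: 8 C, 1 Cl, 1 N.
Implicit hydrogens by atom environment:
  3 × C (aromatic): 1 H each → 3
  3 × C (aromatic): no H
  1 × C: 3 H
  1 × C: no H
  1 × Cl: no H
  1 × N: no H
  Total hydrogens = 6.
Molecular formula: C8H6ClN

C8H6ClN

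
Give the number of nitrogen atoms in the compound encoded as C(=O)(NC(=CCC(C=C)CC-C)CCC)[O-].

The symbol for nitrogen appears 1 time in the SMILES.

1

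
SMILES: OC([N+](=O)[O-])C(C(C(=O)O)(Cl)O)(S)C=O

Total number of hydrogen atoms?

Hydrogens are implicit in SMILES; fill each atom to its normal valence:
  3 × C: no H
  3 × O: 1 H each → 3
  3 × O: no H
  2 × C: 1 H each → 2
  1 × Cl: no H
  1 × N (charge +1): no H
  1 × O (charge -1): no H
  1 × S: 1 H
  Total hydrogens = 6.

6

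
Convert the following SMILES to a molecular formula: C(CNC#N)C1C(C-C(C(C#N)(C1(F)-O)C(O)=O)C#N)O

Heavy atoms from the SMILES: 12 C, 1 F, 4 N, 4 O.
Implicit hydrogens by atom environment:
  6 × C: no H
  3 × C: 2 H each → 6
  3 × C: 1 H each → 3
  3 × N: no H
  3 × O: 1 H each → 3
  1 × F: no H
  1 × N: 1 H
  1 × O: no H
  Total hydrogens = 13.
Molecular formula: C12H13FN4O4

C12H13FN4O4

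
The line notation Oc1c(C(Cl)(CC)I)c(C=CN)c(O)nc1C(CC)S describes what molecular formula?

Heavy atoms from the SMILES: 13 C, 1 Cl, 1 I, 2 N, 2 O, 1 S.
Implicit hydrogens by atom environment:
  5 × C (aromatic): no H
  3 × C: 1 H each → 3
  2 × C: 3 H each → 6
  2 × C: 2 H each → 4
  2 × O: 1 H each → 2
  1 × C: no H
  1 × Cl: no H
  1 × I: no H
  1 × N: 2 H
  1 × N (aromatic): no H
  1 × S: 1 H
  Total hydrogens = 18.
Molecular formula: C13H18ClIN2O2S

C13H18ClIN2O2S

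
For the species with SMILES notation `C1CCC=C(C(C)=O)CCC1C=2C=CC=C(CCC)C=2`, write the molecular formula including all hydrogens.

Heavy atoms from the SMILES: 19 C, 1 O.
Implicit hydrogens by atom environment:
  7 × C: 2 H each → 14
  4 × C (aromatic): 1 H each → 4
  2 × C: 3 H each → 6
  2 × C: 1 H each → 2
  2 × C: no H
  2 × C (aromatic): no H
  1 × O: no H
  Total hydrogens = 26.
Molecular formula: C19H26O

C19H26O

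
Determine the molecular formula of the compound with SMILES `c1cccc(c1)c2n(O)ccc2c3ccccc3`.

Heavy atoms from the SMILES: 16 C, 1 N, 1 O.
Implicit hydrogens by atom environment:
  12 × C (aromatic): 1 H each → 12
  4 × C (aromatic): no H
  1 × N (aromatic): no H
  1 × O: 1 H
  Total hydrogens = 13.
Molecular formula: C16H13NO

C16H13NO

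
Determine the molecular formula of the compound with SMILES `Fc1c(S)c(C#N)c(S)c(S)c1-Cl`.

Heavy atoms from the SMILES: 7 C, 1 Cl, 1 F, 1 N, 3 S.
Implicit hydrogens by atom environment:
  6 × C (aromatic): no H
  3 × S: 1 H each → 3
  1 × C: no H
  1 × Cl: no H
  1 × F: no H
  1 × N: no H
  Total hydrogens = 3.
Molecular formula: C7H3ClFNS3

C7H3ClFNS3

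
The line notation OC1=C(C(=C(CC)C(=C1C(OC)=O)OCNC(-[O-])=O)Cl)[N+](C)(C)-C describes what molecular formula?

C15H21ClN2O6

Heavy atoms from the SMILES: 15 C, 1 Cl, 2 N, 6 O.
Implicit hydrogens by atom environment:
  6 × C (aromatic): no H
  5 × C: 3 H each → 15
  4 × O: no H
  2 × C: 2 H each → 4
  2 × C: no H
  1 × Cl: no H
  1 × N: 1 H
  1 × N (charge +1): no H
  1 × O: 1 H
  1 × O (charge -1): no H
  Total hydrogens = 21.
Molecular formula: C15H21ClN2O6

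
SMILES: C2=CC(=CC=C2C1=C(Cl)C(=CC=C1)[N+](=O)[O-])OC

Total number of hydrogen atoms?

10

Hydrogens are implicit in SMILES; fill each atom to its normal valence:
  7 × C (aromatic): 1 H each → 7
  5 × C (aromatic): no H
  2 × O: no H
  1 × C: 3 H
  1 × Cl: no H
  1 × N (charge +1): no H
  1 × O (charge -1): no H
  Total hydrogens = 10.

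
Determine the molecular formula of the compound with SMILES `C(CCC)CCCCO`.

C8H18O

Heavy atoms from the SMILES: 8 C, 1 O.
Implicit hydrogens by atom environment:
  7 × C: 2 H each → 14
  1 × C: 3 H
  1 × O: 1 H
  Total hydrogens = 18.
Molecular formula: C8H18O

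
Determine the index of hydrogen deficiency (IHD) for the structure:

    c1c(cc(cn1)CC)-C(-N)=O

Molecular formula from the SMILES: C8H10N2O.
DoU = (2C + 2 + N − H − X)/2 = (2·8 + 2 + 2 − 10 − 0)/2 = 10/2 = 5.
(Structurally: 1 ring(s) + 4 π bond(s) = 5.)

5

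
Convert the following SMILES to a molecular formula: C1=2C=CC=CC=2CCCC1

Heavy atoms from the SMILES: 10 C.
Implicit hydrogens by atom environment:
  4 × C: 2 H each → 8
  4 × C (aromatic): 1 H each → 4
  2 × C (aromatic): no H
  Total hydrogens = 12.
Molecular formula: C10H12

C10H12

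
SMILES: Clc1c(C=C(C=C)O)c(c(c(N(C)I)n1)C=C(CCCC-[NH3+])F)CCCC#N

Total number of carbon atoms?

20

The symbol for carbon appears 20 times in the SMILES. Lowercase c denotes aromatic carbon and counts toward C.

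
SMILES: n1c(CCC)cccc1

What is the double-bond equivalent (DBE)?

4

Molecular formula from the SMILES: C8H11N.
DoU = (2C + 2 + N − H − X)/2 = (2·8 + 2 + 1 − 11 − 0)/2 = 8/2 = 4.
(Structurally: 1 ring(s) + 3 π bond(s) = 4.)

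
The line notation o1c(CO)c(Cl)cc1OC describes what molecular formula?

C6H7ClO3

Heavy atoms from the SMILES: 6 C, 1 Cl, 3 O.
Implicit hydrogens by atom environment:
  3 × C (aromatic): no H
  1 × C: 3 H
  1 × C: 2 H
  1 × C (aromatic): 1 H
  1 × Cl: no H
  1 × O: 1 H
  1 × O (aromatic): no H
  1 × O: no H
  Total hydrogens = 7.
Molecular formula: C6H7ClO3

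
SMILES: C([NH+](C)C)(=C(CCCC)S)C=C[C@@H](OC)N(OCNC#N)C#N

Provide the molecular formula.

C15H26N5O2S+

Heavy atoms from the SMILES: 15 C, 5 N, 2 O, 1 S.
Implicit hydrogens by atom environment:
  4 × C: 3 H each → 12
  4 × C: 2 H each → 8
  4 × C: no H
  3 × C: 1 H each → 3
  3 × N: no H
  2 × O: no H
  1 × N: 1 H
  1 × N (charge +1): 1 H
  1 × S: 1 H
  Total hydrogens = 26.
Net charge +1.
Molecular formula: C15H26N5O2S+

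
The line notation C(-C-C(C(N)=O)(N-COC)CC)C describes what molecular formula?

Heavy atoms from the SMILES: 9 C, 2 N, 2 O.
Implicit hydrogens by atom environment:
  4 × C: 2 H each → 8
  3 × C: 3 H each → 9
  2 × C: no H
  2 × O: no H
  1 × N: 2 H
  1 × N: 1 H
  Total hydrogens = 20.
Molecular formula: C9H20N2O2

C9H20N2O2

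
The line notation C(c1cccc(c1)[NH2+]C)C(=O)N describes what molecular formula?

C9H13N2O+

Heavy atoms from the SMILES: 9 C, 2 N, 1 O.
Implicit hydrogens by atom environment:
  4 × C (aromatic): 1 H each → 4
  2 × C (aromatic): no H
  1 × C: 3 H
  1 × C: 2 H
  1 × C: no H
  1 × N (charge +1): 2 H
  1 × N: 2 H
  1 × O: no H
  Total hydrogens = 13.
Net charge +1.
Molecular formula: C9H13N2O+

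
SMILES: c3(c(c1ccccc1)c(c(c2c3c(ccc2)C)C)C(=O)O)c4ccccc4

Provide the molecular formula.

C25H20O2

Heavy atoms from the SMILES: 25 C, 2 O.
Implicit hydrogens by atom environment:
  13 × C (aromatic): 1 H each → 13
  9 × C (aromatic): no H
  2 × C: 3 H each → 6
  1 × C: no H
  1 × O: 1 H
  1 × O: no H
  Total hydrogens = 20.
Molecular formula: C25H20O2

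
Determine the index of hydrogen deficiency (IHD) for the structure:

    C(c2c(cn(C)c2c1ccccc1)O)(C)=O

8

Molecular formula from the SMILES: C13H13NO2.
DoU = (2C + 2 + N − H − X)/2 = (2·13 + 2 + 1 − 13 − 0)/2 = 16/2 = 8.
(Structurally: 2 ring(s) + 6 π bond(s) = 8.)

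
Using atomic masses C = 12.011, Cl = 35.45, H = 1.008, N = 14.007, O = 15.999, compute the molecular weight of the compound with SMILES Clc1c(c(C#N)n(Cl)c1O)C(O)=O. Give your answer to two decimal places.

Molecular formula: C6H2Cl2N2O3.
M = 6×12.011 + 2×35.45 + 2×1.008 + 2×14.007 + 3×15.999 = 220.99 g/mol.

220.99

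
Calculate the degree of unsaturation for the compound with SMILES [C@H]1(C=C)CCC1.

2

Molecular formula from the SMILES: C6H10.
DoU = (2C + 2 + N − H − X)/2 = (2·6 + 2 + 0 − 10 − 0)/2 = 4/2 = 2.
(Structurally: 1 ring(s) + 1 π bond(s) = 2.)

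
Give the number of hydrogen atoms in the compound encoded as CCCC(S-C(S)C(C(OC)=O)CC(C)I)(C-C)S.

25

Hydrogens are implicit in SMILES; fill each atom to its normal valence:
  4 × C: 3 H each → 12
  4 × C: 2 H each → 8
  3 × C: 1 H each → 3
  2 × C: no H
  2 × O: no H
  2 × S: 1 H each → 2
  1 × I: no H
  1 × S: no H
  Total hydrogens = 25.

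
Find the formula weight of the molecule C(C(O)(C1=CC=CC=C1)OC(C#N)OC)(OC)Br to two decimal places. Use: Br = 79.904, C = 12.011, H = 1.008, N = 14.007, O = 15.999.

316.15

Molecular formula: C12H14BrNO4.
M = 1×79.904 + 12×12.011 + 14×1.008 + 1×14.007 + 4×15.999 = 316.15 g/mol.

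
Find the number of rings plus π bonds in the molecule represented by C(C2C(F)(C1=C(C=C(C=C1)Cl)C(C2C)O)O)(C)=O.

Molecular formula from the SMILES: C13H14ClFO3.
DoU = (2C + 2 + N − H − X)/2 = (2·13 + 2 + 0 − 14 − 2)/2 = 12/2 = 6.
(Structurally: 2 ring(s) + 4 π bond(s) = 6.)

6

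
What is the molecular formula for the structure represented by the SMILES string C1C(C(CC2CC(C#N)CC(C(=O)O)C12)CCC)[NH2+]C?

Heavy atoms from the SMILES: 16 C, 2 N, 2 O.
Implicit hydrogens by atom environment:
  6 × C: 2 H each → 12
  6 × C: 1 H each → 6
  2 × C: 3 H each → 6
  2 × C: no H
  1 × N (charge +1): 2 H
  1 × N: no H
  1 × O: 1 H
  1 × O: no H
  Total hydrogens = 27.
Net charge +1.
Molecular formula: C16H27N2O2+

C16H27N2O2+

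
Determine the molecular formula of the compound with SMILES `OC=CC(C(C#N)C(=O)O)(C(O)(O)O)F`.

Heavy atoms from the SMILES: 7 C, 1 F, 1 N, 6 O.
Implicit hydrogens by atom environment:
  5 × O: 1 H each → 5
  4 × C: no H
  3 × C: 1 H each → 3
  1 × F: no H
  1 × N: no H
  1 × O: no H
  Total hydrogens = 8.
Molecular formula: C7H8FNO6

C7H8FNO6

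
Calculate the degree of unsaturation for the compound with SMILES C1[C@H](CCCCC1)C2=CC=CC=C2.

Molecular formula from the SMILES: C13H18.
DoU = (2C + 2 + N − H − X)/2 = (2·13 + 2 + 0 − 18 − 0)/2 = 10/2 = 5.
(Structurally: 2 ring(s) + 3 π bond(s) = 5.)

5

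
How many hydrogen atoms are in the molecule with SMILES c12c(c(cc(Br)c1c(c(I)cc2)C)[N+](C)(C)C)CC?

Hydrogens are implicit in SMILES; fill each atom to its normal valence:
  7 × C (aromatic): no H
  5 × C: 3 H each → 15
  3 × C (aromatic): 1 H each → 3
  1 × Br: no H
  1 × C: 2 H
  1 × I: no H
  1 × N (charge +1): no H
  Total hydrogens = 20.

20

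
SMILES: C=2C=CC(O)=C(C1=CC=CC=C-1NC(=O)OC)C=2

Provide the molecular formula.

C14H13NO3

Heavy atoms from the SMILES: 14 C, 1 N, 3 O.
Implicit hydrogens by atom environment:
  8 × C (aromatic): 1 H each → 8
  4 × C (aromatic): no H
  2 × O: no H
  1 × C: 3 H
  1 × C: no H
  1 × N: 1 H
  1 × O: 1 H
  Total hydrogens = 13.
Molecular formula: C14H13NO3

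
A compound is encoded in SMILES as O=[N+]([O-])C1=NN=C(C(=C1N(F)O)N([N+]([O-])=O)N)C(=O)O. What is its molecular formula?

Heavy atoms from the SMILES: 5 C, 1 F, 7 N, 7 O.
Implicit hydrogens by atom environment:
  4 × C (aromatic): no H
  3 × O: no H
  2 × N (aromatic): no H
  2 × N (charge +1): no H
  2 × N: no H
  2 × O: 1 H each → 2
  2 × O (charge -1): no H
  1 × C: no H
  1 × F: no H
  1 × N: 2 H
  Total hydrogens = 4.
Molecular formula: C5H4FN7O7

C5H4FN7O7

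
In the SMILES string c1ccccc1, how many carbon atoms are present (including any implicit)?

The symbol for carbon appears 6 times in the SMILES. Lowercase c denotes aromatic carbon and counts toward C.

6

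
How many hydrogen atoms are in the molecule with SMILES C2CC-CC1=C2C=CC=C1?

Hydrogens are implicit in SMILES; fill each atom to its normal valence:
  4 × C: 2 H each → 8
  4 × C (aromatic): 1 H each → 4
  2 × C (aromatic): no H
  Total hydrogens = 12.

12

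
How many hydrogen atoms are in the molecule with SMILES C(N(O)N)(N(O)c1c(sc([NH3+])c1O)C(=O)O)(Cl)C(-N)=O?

Hydrogens are implicit in SMILES; fill each atom to its normal valence:
  4 × C (aromatic): no H
  4 × O: 1 H each → 4
  3 × C: no H
  2 × N: 2 H each → 4
  2 × N: no H
  2 × O: no H
  1 × Cl: no H
  1 × N (charge +1): 3 H
  1 × S (aromatic): no H
  Total hydrogens = 11.

11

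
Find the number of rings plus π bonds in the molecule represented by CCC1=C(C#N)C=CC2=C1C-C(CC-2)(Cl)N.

Molecular formula from the SMILES: C13H15ClN2.
DoU = (2C + 2 + N − H − X)/2 = (2·13 + 2 + 2 − 15 − 1)/2 = 14/2 = 7.
(Structurally: 2 ring(s) + 5 π bond(s) = 7.)

7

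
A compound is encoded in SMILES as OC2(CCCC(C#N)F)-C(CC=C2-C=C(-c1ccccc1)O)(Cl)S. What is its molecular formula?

Heavy atoms from the SMILES: 18 C, 1 Cl, 1 F, 1 N, 2 O, 1 S.
Implicit hydrogens by atom environment:
  5 × C (aromatic): 1 H each → 5
  5 × C: no H
  4 × C: 2 H each → 8
  3 × C: 1 H each → 3
  2 × O: 1 H each → 2
  1 × C (aromatic): no H
  1 × Cl: no H
  1 × F: no H
  1 × N: no H
  1 × S: 1 H
  Total hydrogens = 19.
Molecular formula: C18H19ClFNO2S

C18H19ClFNO2S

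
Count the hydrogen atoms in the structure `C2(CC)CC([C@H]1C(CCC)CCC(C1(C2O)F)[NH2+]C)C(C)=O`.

Hydrogens are implicit in SMILES; fill each atom to its normal valence:
  6 × C: 2 H each → 12
  6 × C: 1 H each → 6
  4 × C: 3 H each → 12
  2 × C: no H
  1 × F: no H
  1 × N (charge +1): 2 H
  1 × O: 1 H
  1 × O: no H
  Total hydrogens = 33.

33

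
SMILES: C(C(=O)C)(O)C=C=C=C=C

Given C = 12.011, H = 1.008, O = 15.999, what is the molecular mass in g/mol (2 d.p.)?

Molecular formula: C8H8O2.
M = 8×12.011 + 8×1.008 + 2×15.999 = 136.15 g/mol.

136.15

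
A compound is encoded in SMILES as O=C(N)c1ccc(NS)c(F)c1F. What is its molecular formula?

C7H6F2N2OS

Heavy atoms from the SMILES: 7 C, 2 F, 2 N, 1 O, 1 S.
Implicit hydrogens by atom environment:
  4 × C (aromatic): no H
  2 × C (aromatic): 1 H each → 2
  2 × F: no H
  1 × C: no H
  1 × N: 2 H
  1 × N: 1 H
  1 × O: no H
  1 × S: 1 H
  Total hydrogens = 6.
Molecular formula: C7H6F2N2OS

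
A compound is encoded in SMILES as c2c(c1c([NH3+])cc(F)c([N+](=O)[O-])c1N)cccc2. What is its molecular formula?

C12H11FN3O2+

Heavy atoms from the SMILES: 12 C, 1 F, 3 N, 2 O.
Implicit hydrogens by atom environment:
  6 × C (aromatic): 1 H each → 6
  6 × C (aromatic): no H
  1 × F: no H
  1 × N (charge +1): 3 H
  1 × N: 2 H
  1 × N (charge +1): no H
  1 × O: no H
  1 × O (charge -1): no H
  Total hydrogens = 11.
Net charge +1.
Molecular formula: C12H11FN3O2+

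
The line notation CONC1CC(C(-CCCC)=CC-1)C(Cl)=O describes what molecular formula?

C12H20ClNO2

Heavy atoms from the SMILES: 12 C, 1 Cl, 1 N, 2 O.
Implicit hydrogens by atom environment:
  5 × C: 2 H each → 10
  3 × C: 1 H each → 3
  2 × C: 3 H each → 6
  2 × C: no H
  2 × O: no H
  1 × Cl: no H
  1 × N: 1 H
  Total hydrogens = 20.
Molecular formula: C12H20ClNO2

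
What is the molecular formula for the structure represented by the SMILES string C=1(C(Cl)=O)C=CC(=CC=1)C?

C8H7ClO

Heavy atoms from the SMILES: 8 C, 1 Cl, 1 O.
Implicit hydrogens by atom environment:
  4 × C (aromatic): 1 H each → 4
  2 × C (aromatic): no H
  1 × C: 3 H
  1 × C: no H
  1 × Cl: no H
  1 × O: no H
  Total hydrogens = 7.
Molecular formula: C8H7ClO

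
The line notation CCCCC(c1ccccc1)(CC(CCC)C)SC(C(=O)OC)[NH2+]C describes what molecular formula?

C21H36NO2S+

Heavy atoms from the SMILES: 21 C, 1 N, 2 O, 1 S.
Implicit hydrogens by atom environment:
  6 × C: 2 H each → 12
  5 × C: 3 H each → 15
  5 × C (aromatic): 1 H each → 5
  2 × C: 1 H each → 2
  2 × C: no H
  2 × O: no H
  1 × C (aromatic): no H
  1 × N (charge +1): 2 H
  1 × S: no H
  Total hydrogens = 36.
Net charge +1.
Molecular formula: C21H36NO2S+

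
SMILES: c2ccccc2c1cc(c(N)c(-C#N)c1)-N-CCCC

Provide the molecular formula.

C17H19N3

Heavy atoms from the SMILES: 17 C, 3 N.
Implicit hydrogens by atom environment:
  7 × C (aromatic): 1 H each → 7
  5 × C (aromatic): no H
  3 × C: 2 H each → 6
  1 × C: 3 H
  1 × C: no H
  1 × N: 2 H
  1 × N: 1 H
  1 × N: no H
  Total hydrogens = 19.
Molecular formula: C17H19N3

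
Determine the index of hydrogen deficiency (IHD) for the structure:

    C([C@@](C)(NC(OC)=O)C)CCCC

1

Molecular formula from the SMILES: C10H21NO2.
DoU = (2C + 2 + N − H − X)/2 = (2·10 + 2 + 1 − 21 − 0)/2 = 2/2 = 1.
(Structurally: 0 ring(s) + 1 π bond(s) = 1.)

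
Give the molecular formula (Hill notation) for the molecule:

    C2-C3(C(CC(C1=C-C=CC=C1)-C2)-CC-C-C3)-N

C16H23N

Heavy atoms from the SMILES: 16 C, 1 N.
Implicit hydrogens by atom environment:
  7 × C: 2 H each → 14
  5 × C (aromatic): 1 H each → 5
  2 × C: 1 H each → 2
  1 × C: no H
  1 × C (aromatic): no H
  1 × N: 2 H
  Total hydrogens = 23.
Molecular formula: C16H23N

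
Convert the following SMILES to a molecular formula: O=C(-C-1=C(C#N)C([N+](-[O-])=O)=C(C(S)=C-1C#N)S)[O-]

Heavy atoms from the SMILES: 9 C, 3 N, 4 O, 2 S.
Implicit hydrogens by atom environment:
  6 × C (aromatic): no H
  3 × C: no H
  2 × N: no H
  2 × O: no H
  2 × O (charge -1): no H
  2 × S: 1 H each → 2
  1 × N (charge +1): no H
  Total hydrogens = 2.
Net charge -1.
Molecular formula: C9H2N3O4S2-

C9H2N3O4S2-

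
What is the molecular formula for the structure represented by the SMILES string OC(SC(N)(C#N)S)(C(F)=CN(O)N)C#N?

C6H8FN5O2S2

Heavy atoms from the SMILES: 6 C, 1 F, 5 N, 2 O, 2 S.
Implicit hydrogens by atom environment:
  5 × C: no H
  3 × N: no H
  2 × N: 2 H each → 4
  2 × O: 1 H each → 2
  1 × C: 1 H
  1 × F: no H
  1 × S: 1 H
  1 × S: no H
  Total hydrogens = 8.
Molecular formula: C6H8FN5O2S2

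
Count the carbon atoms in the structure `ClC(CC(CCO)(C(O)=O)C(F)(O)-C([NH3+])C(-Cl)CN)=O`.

The symbol for carbon appears 10 times in the SMILES. (Cl is a single chlorine, not C + l.)

10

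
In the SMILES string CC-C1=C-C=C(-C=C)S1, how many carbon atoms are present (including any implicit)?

The symbol for carbon appears 8 times in the SMILES.

8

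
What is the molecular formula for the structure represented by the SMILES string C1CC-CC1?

Heavy atoms from the SMILES: 5 C.
Implicit hydrogens by atom environment:
  5 × C: 2 H each → 10
  Total hydrogens = 10.
Molecular formula: C5H10

C5H10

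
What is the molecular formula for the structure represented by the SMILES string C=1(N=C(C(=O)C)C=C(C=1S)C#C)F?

C9H6FNOS

Heavy atoms from the SMILES: 9 C, 1 F, 1 N, 1 O, 1 S.
Implicit hydrogens by atom environment:
  4 × C (aromatic): no H
  2 × C: no H
  1 × C: 3 H
  1 × C (aromatic): 1 H
  1 × C: 1 H
  1 × F: no H
  1 × N (aromatic): no H
  1 × O: no H
  1 × S: 1 H
  Total hydrogens = 6.
Molecular formula: C9H6FNOS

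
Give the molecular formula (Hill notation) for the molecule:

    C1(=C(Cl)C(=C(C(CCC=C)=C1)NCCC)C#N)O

Heavy atoms from the SMILES: 14 C, 1 Cl, 2 N, 1 O.
Implicit hydrogens by atom environment:
  5 × C: 2 H each → 10
  5 × C (aromatic): no H
  1 × C: 3 H
  1 × C (aromatic): 1 H
  1 × C: 1 H
  1 × C: no H
  1 × Cl: no H
  1 × N: 1 H
  1 × N: no H
  1 × O: 1 H
  Total hydrogens = 17.
Molecular formula: C14H17ClN2O

C14H17ClN2O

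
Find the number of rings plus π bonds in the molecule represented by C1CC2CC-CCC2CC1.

Molecular formula from the SMILES: C10H18.
DoU = (2C + 2 + N − H − X)/2 = (2·10 + 2 + 0 − 18 − 0)/2 = 4/2 = 2.
(Structurally: 2 ring(s) + 0 π bond(s) = 2.)

2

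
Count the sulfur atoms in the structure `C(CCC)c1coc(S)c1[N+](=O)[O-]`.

1

The symbol for sulfur appears 1 time in the SMILES.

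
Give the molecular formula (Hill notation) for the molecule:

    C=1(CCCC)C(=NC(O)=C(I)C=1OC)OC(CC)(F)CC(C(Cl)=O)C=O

C17H22ClFINO5

Heavy atoms from the SMILES: 17 C, 1 Cl, 1 F, 1 I, 1 N, 5 O.
Implicit hydrogens by atom environment:
  5 × C: 2 H each → 10
  5 × C (aromatic): no H
  4 × O: no H
  3 × C: 3 H each → 9
  2 × C: 1 H each → 2
  2 × C: no H
  1 × Cl: no H
  1 × F: no H
  1 × I: no H
  1 × N (aromatic): no H
  1 × O: 1 H
  Total hydrogens = 22.
Molecular formula: C17H22ClFINO5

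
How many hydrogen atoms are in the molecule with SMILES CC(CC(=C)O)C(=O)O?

10

Hydrogens are implicit in SMILES; fill each atom to its normal valence:
  2 × C: 2 H each → 4
  2 × C: no H
  2 × O: 1 H each → 2
  1 × C: 3 H
  1 × C: 1 H
  1 × O: no H
  Total hydrogens = 10.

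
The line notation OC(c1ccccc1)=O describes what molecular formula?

C7H6O2

Heavy atoms from the SMILES: 7 C, 2 O.
Implicit hydrogens by atom environment:
  5 × C (aromatic): 1 H each → 5
  1 × C (aromatic): no H
  1 × C: no H
  1 × O: 1 H
  1 × O: no H
  Total hydrogens = 6.
Molecular formula: C7H6O2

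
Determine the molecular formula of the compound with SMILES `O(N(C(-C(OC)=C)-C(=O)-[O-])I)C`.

Heavy atoms from the SMILES: 6 C, 1 I, 1 N, 4 O.
Implicit hydrogens by atom environment:
  3 × O: no H
  2 × C: 3 H each → 6
  2 × C: no H
  1 × C: 2 H
  1 × C: 1 H
  1 × I: no H
  1 × N: no H
  1 × O (charge -1): no H
  Total hydrogens = 9.
Net charge -1.
Molecular formula: C6H9INO4-

C6H9INO4-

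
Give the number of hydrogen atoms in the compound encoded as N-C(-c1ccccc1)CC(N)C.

Hydrogens are implicit in SMILES; fill each atom to its normal valence:
  5 × C (aromatic): 1 H each → 5
  2 × C: 1 H each → 2
  2 × N: 2 H each → 4
  1 × C: 3 H
  1 × C: 2 H
  1 × C (aromatic): no H
  Total hydrogens = 16.

16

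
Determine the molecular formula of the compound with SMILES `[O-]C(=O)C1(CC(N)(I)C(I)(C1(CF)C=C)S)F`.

C9H10F2I2NO2S-

Heavy atoms from the SMILES: 9 C, 2 F, 2 I, 1 N, 2 O, 1 S.
Implicit hydrogens by atom environment:
  5 × C: no H
  3 × C: 2 H each → 6
  2 × F: no H
  2 × I: no H
  1 × C: 1 H
  1 × N: 2 H
  1 × O: no H
  1 × O (charge -1): no H
  1 × S: 1 H
  Total hydrogens = 10.
Net charge -1.
Molecular formula: C9H10F2I2NO2S-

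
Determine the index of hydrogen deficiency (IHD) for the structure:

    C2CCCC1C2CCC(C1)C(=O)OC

3

Molecular formula from the SMILES: C12H20O2.
DoU = (2C + 2 + N − H − X)/2 = (2·12 + 2 + 0 − 20 − 0)/2 = 6/2 = 3.
(Structurally: 2 ring(s) + 1 π bond(s) = 3.)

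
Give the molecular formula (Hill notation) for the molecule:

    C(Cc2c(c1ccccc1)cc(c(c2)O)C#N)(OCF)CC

Heavy atoms from the SMILES: 18 C, 1 F, 1 N, 2 O.
Implicit hydrogens by atom environment:
  7 × C (aromatic): 1 H each → 7
  5 × C (aromatic): no H
  3 × C: 2 H each → 6
  1 × C: 3 H
  1 × C: 1 H
  1 × C: no H
  1 × F: no H
  1 × N: no H
  1 × O: 1 H
  1 × O: no H
  Total hydrogens = 18.
Molecular formula: C18H18FNO2

C18H18FNO2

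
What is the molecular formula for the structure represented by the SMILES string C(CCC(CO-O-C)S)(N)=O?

Heavy atoms from the SMILES: 6 C, 1 N, 3 O, 1 S.
Implicit hydrogens by atom environment:
  3 × C: 2 H each → 6
  3 × O: no H
  1 × C: 3 H
  1 × C: 1 H
  1 × C: no H
  1 × N: 2 H
  1 × S: 1 H
  Total hydrogens = 13.
Molecular formula: C6H13NO3S

C6H13NO3S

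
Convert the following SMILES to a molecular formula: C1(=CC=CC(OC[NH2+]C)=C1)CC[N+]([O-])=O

Heavy atoms from the SMILES: 10 C, 2 N, 3 O.
Implicit hydrogens by atom environment:
  4 × C (aromatic): 1 H each → 4
  3 × C: 2 H each → 6
  2 × C (aromatic): no H
  2 × O: no H
  1 × C: 3 H
  1 × N (charge +1): 2 H
  1 × N (charge +1): no H
  1 × O (charge -1): no H
  Total hydrogens = 15.
Net charge +1.
Molecular formula: C10H15N2O3+

C10H15N2O3+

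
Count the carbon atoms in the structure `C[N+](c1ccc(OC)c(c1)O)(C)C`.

The symbol for carbon appears 10 times in the SMILES. Lowercase c denotes aromatic carbon and counts toward C.

10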